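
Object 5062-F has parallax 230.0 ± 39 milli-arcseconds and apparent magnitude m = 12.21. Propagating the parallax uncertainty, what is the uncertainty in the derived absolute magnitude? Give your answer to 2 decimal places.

M = m − 5 log₁₀ d + 5 = m + 5 log₁₀ p + 5, so ∂M/∂p = 5/(p ln 10).
σ_M = (5/ln 10) · (σ_p/p) = 2.1715 × 39/230.0 = 2.1715 × 0.16957 = 0.36822.

σ_M = 0.37 mag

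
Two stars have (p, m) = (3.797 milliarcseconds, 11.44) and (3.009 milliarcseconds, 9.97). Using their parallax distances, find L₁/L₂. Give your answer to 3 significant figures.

d₁ = 1/p₁ = 1/0.003797″ = 263.37 pc; d₂ = 1/p₂ = 1/0.003009″ = 332.34 pc.
M₁ = m₁ − 5 log₁₀ d₁ + 5 = 11.44 − 12.1028 + 5 = 4.3372.
M₂ = 9.97 − 12.6079 + 5 = 2.3621.
L₁/L₂ = 10^(0.4(M₂ − M₁)) = 10^(0.4 × (-1.9751)) = 10^(-0.79004) = 0.16217.

L₁/L₂ = 0.162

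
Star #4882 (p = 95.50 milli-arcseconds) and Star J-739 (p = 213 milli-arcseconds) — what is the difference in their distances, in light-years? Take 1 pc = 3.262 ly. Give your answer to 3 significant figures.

d_A = 1/0.09550″ = 10.471 pc; d_B = 1/0.2130″ = 4.6948 pc.
|d_B − d_A| = |4.6948 − 10.471| = 5.7762 pc = 5.7762 × 3.262 ly = 18.842 ly.

18.8 ly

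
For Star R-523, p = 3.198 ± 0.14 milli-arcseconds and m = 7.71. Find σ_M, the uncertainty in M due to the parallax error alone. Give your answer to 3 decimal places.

M = m − 5 log₁₀ d + 5 = m + 5 log₁₀ p + 5, so ∂M/∂p = 5/(p ln 10).
σ_M = (5/ln 10) · (σ_p/p) = 2.1715 × 0.14/3.198 = 2.1715 × 0.043777 = 0.095062.

σ_M = 0.095 mag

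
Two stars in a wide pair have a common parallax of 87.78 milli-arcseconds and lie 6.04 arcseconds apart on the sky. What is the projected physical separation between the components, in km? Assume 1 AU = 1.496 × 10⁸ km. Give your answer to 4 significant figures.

1.029 × 10^10 km

d = 1/p = 1/0.08778″ = 11.392 pc.
At distance d (pc), an angle of θ arcsec spans θ·d AU: s = 6.04 × 11.392 = 68.808 AU.
= 68.808 × 1.496 × 10⁸ km = 1.0294 × 10^10 km.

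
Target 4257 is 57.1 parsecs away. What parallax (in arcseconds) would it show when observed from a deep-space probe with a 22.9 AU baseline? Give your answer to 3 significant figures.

p (arcsec) = B (AU) / d (pc).
p = 22.9 / 57.1 = 0.40105 arcsec.

0.401 arcsec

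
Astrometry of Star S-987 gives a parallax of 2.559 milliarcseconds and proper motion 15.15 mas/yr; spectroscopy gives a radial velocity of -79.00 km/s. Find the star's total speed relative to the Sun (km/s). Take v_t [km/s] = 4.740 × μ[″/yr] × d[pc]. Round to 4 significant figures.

83.84 km/s

d = 1/p = 1/0.002559″ = 390.78 pc.
μ = 15.15 mas/yr = 0.01515 ″/yr.
v_t = 4.740 μ d = 4.740 × 0.01515 × 390.78 = 28.062 km/s.
v = √(v_r² + v_t²) = √((-79.00)² + 28.062²) = √7028.48 = 83.836 km/s.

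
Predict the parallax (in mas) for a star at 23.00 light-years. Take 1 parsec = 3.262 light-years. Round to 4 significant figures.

141.8 mas

d = 23.00 ly ÷ 3.262 = 7.0509 pc.
p = 1/d = 1/7.0509 = 0.14183 arcsec.
= 0.14183 × 1000 = 141.83 mas.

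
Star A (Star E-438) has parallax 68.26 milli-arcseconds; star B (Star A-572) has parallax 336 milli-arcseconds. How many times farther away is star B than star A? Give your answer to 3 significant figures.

0.203

Since d = 1/p, d_B/d_A = p_A/p_B.
= 68.26 / 336 = 0.20315.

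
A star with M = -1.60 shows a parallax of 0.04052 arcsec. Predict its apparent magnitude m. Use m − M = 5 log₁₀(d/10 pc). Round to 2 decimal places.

d = 1/p = 1/0.04052″ = 24.679 pc.
m − M = 5 log₁₀ d − 5 = 5 log₁₀(24.679) − 5 = 6.9616 − 5 = 1.9616.
m = M + (m − M) = -1.60 + 1.9616 = 0.36.

m = 0.36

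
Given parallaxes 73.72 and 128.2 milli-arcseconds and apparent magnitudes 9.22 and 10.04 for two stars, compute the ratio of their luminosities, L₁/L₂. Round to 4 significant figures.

L₁/L₂ = 6.436

d₁ = 1/p₁ = 1/0.07372″ = 13.565 pc; d₂ = 1/p₂ = 1/0.1282″ = 7.8003 pc.
M₁ = m₁ − 5 log₁₀ d₁ + 5 = 9.22 − 5.6621 + 5 = 8.5579.
M₂ = 10.04 − 4.4606 + 5 = 10.5794.
L₁/L₂ = 10^(0.4(M₂ − M₁)) = 10^(0.4 × 2.0215) = 10^0.80860 = 6.4358.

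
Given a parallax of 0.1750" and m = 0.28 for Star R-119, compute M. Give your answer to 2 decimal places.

M = 1.50

d = 1/p = 1/0.1750″ = 5.7143 pc.
m − M = 5 log₁₀(5.7143) − 5 = 3.7848 − 5 = -1.2152.
M = m − (m − M) = 0.28 − (-1.2152) = 1.50.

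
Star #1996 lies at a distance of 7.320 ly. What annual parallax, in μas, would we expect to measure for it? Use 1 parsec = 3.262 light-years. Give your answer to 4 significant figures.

445600 μas

d = 7.320 ly ÷ 3.262 = 2.244 pc.
p = 1/d = 1/2.244 = 0.44563 arcsec.
= 0.44563 × 10⁶ = 4.4563 × 10^5 μas.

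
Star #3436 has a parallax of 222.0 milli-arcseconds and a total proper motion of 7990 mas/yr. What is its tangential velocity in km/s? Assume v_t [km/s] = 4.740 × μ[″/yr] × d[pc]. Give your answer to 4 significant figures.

170.6 km/s

d = 1/p = 1/0.2220″ = 4.5045 pc.
μ = 7990 mas/yr = 7.99 ″/yr.
v_t = 4.74 × μ × d = 4.74 × 7.99 × 4.5045 = 170.6 km/s.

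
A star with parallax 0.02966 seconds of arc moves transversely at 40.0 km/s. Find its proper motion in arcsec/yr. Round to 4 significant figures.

d = 1/p = 1/0.02966″ = 33.715 pc.
μ = v_t / (4.74 d) = 40.0 / (4.74 × 33.715) = 40.0 / 159.81 = 0.2503 ″/yr.

0.2503 arcsec/yr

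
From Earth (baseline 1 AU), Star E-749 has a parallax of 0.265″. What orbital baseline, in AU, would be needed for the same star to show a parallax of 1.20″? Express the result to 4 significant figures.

4.528 AU

Parallax scales linearly with baseline: p ∝ B, so B = p_target / p_Earth × 1 AU.
B = 1.20 / 0.265 = 4.5283 AU.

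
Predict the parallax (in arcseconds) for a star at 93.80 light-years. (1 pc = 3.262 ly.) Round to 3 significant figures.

0.0348 arcsec

d = 93.80 ly ÷ 3.262 = 28.755 pc.
p = 1/d = 1/28.755 = 0.034777 arcsec.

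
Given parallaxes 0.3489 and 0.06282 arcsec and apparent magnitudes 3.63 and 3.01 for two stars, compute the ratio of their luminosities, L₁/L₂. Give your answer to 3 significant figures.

d₁ = 1/p₁ = 1/0.3489″ = 2.8662 pc; d₂ = 1/p₂ = 1/0.06282″ = 15.918 pc.
M₁ = m₁ − 5 log₁₀ d₁ + 5 = 3.63 − 2.2865 + 5 = 6.3435.
M₂ = 3.01 − 6.0094 + 5 = 2.0006.
L₁/L₂ = 10^(0.4(M₂ − M₁)) = 10^(0.4 × (-4.3429)) = 10^(-1.73716) = 0.018316.

L₁/L₂ = 0.0183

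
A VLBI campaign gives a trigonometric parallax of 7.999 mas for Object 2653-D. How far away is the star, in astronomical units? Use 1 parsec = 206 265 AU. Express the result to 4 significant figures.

p = 7.999 mas = 0.007999 arcsec.
d = 1/p = 1/0.007999 = 125.02 pc.
In AU: 125.02 × 206265 = 2.5787 × 10^7 AU.

2.579 × 10^7 AU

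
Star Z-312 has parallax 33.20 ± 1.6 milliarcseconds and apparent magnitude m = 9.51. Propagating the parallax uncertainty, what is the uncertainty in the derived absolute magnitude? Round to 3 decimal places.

M = m − 5 log₁₀ d + 5 = m + 5 log₁₀ p + 5, so ∂M/∂p = 5/(p ln 10).
σ_M = (5/ln 10) · (σ_p/p) = 2.1715 × 1.6/33.20 = 2.1715 × 0.048193 = 0.10465.

σ_M = 0.105 mag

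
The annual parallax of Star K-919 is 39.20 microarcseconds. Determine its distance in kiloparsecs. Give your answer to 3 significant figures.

25.5 kpc

p = 39.20 microarcseconds = 0.00003920 arcsec.
d = 1/p = 1/0.00003920 = 25510 pc.
= 25.51 kpc.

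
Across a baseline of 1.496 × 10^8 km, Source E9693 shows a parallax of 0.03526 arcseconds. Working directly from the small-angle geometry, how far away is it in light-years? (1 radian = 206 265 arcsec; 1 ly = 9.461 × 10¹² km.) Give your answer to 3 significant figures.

92.5 ly

θ = 0.03526″ = 0.03526/206265 = 1.7095 × 10^-7 rad.
d = B/θ = (1.496 × 10^8) / (1.7095 × 10^-7) = 8.7511 × 10^14 km = (8.7511 × 10^14) / (9.461 × 10^12) ly = 92.497 ly.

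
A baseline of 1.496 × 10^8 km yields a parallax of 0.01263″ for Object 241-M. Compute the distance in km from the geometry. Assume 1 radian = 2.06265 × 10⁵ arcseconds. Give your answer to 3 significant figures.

2.44 × 10^15 km

θ = 0.01263″ = 0.01263/206265 = 6.1232 × 10^-8 rad.
d = B/θ = (1.496 × 10^8) / (6.1232 × 10^-8) = 2.4432 × 10^15 km.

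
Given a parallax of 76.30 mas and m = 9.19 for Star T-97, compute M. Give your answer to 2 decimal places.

M = 8.60

d = 1/p = 1/0.07630″ = 13.106 pc.
m − M = 5 log₁₀(13.106) − 5 = 5.5874 − 5 = 0.5874.
M = m − (m − M) = 9.19 − 0.5874 = 8.60.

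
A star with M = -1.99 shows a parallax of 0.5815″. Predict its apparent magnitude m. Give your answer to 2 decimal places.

d = 1/p = 1/0.5815″ = 1.7197 pc.
m − M = 5 log₁₀ d − 5 = 5 log₁₀(1.7197) − 5 = 1.1773 − 5 = -3.8227.
m = M + (m − M) = -1.99 + (-3.8227) = -5.81.

m = -5.81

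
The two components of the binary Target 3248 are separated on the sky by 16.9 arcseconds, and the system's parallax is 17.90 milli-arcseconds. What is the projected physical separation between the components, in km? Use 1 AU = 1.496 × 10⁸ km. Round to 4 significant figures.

1.412 × 10^11 km

d = 1/p = 1/0.01790″ = 55.866 pc.
At distance d (pc), an angle of θ arcsec spans θ·d AU: s = 16.9 × 55.866 = 944.14 AU.
= 944.14 × 1.496 × 10⁸ km = 1.4124 × 10^11 km.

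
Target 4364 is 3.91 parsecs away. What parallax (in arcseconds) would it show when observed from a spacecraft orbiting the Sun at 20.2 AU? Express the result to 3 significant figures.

5.17 arcsec

p (arcsec) = B (AU) / d (pc).
p = 20.2 / 3.91 = 5.1662 arcsec.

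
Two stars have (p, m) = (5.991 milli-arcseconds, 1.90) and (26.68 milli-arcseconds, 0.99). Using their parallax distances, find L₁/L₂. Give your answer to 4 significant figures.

d₁ = 1/p₁ = 1/0.005991″ = 166.92 pc; d₂ = 1/p₂ = 1/0.02668″ = 37.481 pc.
M₁ = m₁ − 5 log₁₀ d₁ + 5 = 1.90 − 11.1125 + 5 = -4.2125.
M₂ = 0.99 − 7.8691 + 5 = -1.8791.
L₁/L₂ = 10^(0.4(M₂ − M₁)) = 10^(0.4 × 2.3334) = 10^0.93336 = 8.5775.

L₁/L₂ = 8.578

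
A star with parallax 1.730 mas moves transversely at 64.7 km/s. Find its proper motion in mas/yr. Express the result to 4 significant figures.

23.61 mas/yr

d = 1/p = 1/0.001730″ = 578.03 pc.
μ = v_t / (4.74 d) = 64.7 / (4.74 × 578.03) = 64.7 / 2739.9 = 0.023614 ″/yr = 23.614 mas/yr.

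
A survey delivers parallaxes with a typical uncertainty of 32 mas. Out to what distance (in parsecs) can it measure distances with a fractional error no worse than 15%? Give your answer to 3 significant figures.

4.69 pc

σ_d/d = σ_p/p, so the condition is σ_p/p ≤ 0.15, i.e. p ≥ σ_p/0.15.
p_min = 32/0.15 = 213.33 mas = 0.21333 arcsec.
d_max = 1/p_min = 1/0.21333 = 4.6876 pc.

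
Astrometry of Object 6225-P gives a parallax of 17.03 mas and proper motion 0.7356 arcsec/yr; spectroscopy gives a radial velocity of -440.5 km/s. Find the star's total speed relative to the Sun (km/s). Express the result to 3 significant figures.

d = 1/p = 1/0.01703″ = 58.72 pc.
v_t = 4.740 μ d = 4.740 × 0.7356 × 58.72 = 204.74 km/s.
v = √(v_r² + v_t²) = √((-440.5)² + 204.74²) = √235959 = 485.76 km/s.

486 km/s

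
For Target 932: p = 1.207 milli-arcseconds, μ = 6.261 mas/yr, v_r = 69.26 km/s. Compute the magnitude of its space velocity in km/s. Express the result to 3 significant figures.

73.5 km/s

d = 1/p = 1/0.001207″ = 828.5 pc.
μ = 6.261 mas/yr = 0.006261 ″/yr.
v_t = 4.740 μ d = 4.740 × 0.006261 × 828.5 = 24.588 km/s.
v = √(v_r² + v_t²) = √(69.26² + 24.588²) = √5401.52 = 73.495 km/s.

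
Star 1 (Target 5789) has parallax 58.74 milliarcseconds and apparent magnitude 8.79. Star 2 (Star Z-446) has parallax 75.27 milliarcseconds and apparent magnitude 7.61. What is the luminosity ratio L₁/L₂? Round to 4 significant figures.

L₁/L₂ = 0.5538

d₁ = 1/p₁ = 1/0.05874″ = 17.024 pc; d₂ = 1/p₂ = 1/0.07527″ = 13.286 pc.
M₁ = m₁ − 5 log₁₀ d₁ + 5 = 8.79 − 6.1553 + 5 = 7.6347.
M₂ = 7.61 − 5.6170 + 5 = 6.9930.
L₁/L₂ = 10^(0.4(M₂ − M₁)) = 10^(0.4 × (-0.6417)) = 10^(-0.25668) = 0.55376.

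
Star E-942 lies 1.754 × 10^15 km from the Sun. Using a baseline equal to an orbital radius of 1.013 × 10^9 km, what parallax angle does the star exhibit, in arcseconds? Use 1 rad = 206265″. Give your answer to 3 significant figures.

0.119 arcsec

θ ≈ B/d = (1.013 × 10^9) / (1.754 × 10^15) = 5.7754 × 10^-7 rad.
In arcseconds: 5.7754 × 10^-7 × 206265 = 0.11913″.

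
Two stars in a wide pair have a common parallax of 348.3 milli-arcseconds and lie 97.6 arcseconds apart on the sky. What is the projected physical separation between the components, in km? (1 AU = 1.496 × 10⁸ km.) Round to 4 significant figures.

4.192 × 10^10 km

d = 1/p = 1/0.3483″ = 2.8711 pc.
At distance d (pc), an angle of θ arcsec spans θ·d AU: s = 97.6 × 2.8711 = 280.22 AU.
= 280.22 × 1.496 × 10⁸ km = 4.1921 × 10^10 km.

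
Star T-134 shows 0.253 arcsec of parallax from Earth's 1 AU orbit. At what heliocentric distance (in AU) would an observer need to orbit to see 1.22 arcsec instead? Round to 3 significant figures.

Parallax scales linearly with baseline: p ∝ B, so B = p_target / p_Earth × 1 AU.
B = 1.22 / 0.253 = 4.8221 AU.

4.82 AU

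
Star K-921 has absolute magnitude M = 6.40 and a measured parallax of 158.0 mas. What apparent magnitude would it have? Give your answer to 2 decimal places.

d = 1/p = 1/0.1580″ = 6.3291 pc.
m − M = 5 log₁₀ d − 5 = 5 log₁₀(6.3291) − 5 = 4.0067 − 5 = -0.9933.
m = M + (m − M) = 6.40 + (-0.9933) = 5.41.

m = 5.41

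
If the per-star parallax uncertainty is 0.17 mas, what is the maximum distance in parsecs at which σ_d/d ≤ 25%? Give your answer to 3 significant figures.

σ_d/d = σ_p/p, so the condition is σ_p/p ≤ 0.25, i.e. p ≥ σ_p/0.25.
p_min = 0.17/0.25 = 0.68 mas = 0.00068 arcsec.
d_max = 1/p_min = 1/0.00068 = 1470.6 pc.

1470 pc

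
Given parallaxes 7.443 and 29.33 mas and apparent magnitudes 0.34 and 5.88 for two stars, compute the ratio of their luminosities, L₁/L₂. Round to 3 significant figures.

L₁/L₂ = 2550

d₁ = 1/p₁ = 1/0.007443″ = 134.35 pc; d₂ = 1/p₂ = 1/0.02933″ = 34.095 pc.
M₁ = m₁ − 5 log₁₀ d₁ + 5 = 0.34 − 10.6412 + 5 = -5.3012.
M₂ = 5.88 − 7.6635 + 5 = 3.2165.
L₁/L₂ = 10^(0.4(M₂ − M₁)) = 10^(0.4 × 8.5177) = 10^3.40708 = 2553.2.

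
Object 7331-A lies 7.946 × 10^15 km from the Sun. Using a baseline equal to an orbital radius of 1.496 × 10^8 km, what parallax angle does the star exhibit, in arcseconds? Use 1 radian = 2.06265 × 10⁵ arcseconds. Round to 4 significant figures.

θ ≈ B/d = (1.496 × 10^8) / (7.946 × 10^15) = 1.8827 × 10^-8 rad.
In arcseconds: 1.8827 × 10^-8 × 206265 = 0.0038834″.

0.003883 arcsec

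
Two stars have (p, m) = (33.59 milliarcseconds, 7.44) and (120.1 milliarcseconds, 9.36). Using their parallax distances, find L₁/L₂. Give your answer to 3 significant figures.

d₁ = 1/p₁ = 1/0.03359″ = 29.771 pc; d₂ = 1/p₂ = 1/0.1201″ = 8.3264 pc.
M₁ = m₁ − 5 log₁₀ d₁ + 5 = 7.44 − 7.3690 + 5 = 5.0710.
M₂ = 9.36 − 4.6023 + 5 = 9.7577.
L₁/L₂ = 10^(0.4(M₂ − M₁)) = 10^(0.4 × 4.6867) = 10^1.87468 = 74.934.

L₁/L₂ = 74.9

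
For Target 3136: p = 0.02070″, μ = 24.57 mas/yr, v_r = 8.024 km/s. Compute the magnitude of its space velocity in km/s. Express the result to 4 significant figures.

9.800 km/s

d = 1/p = 1/0.02070″ = 48.309 pc.
μ = 24.57 mas/yr = 0.02457 ″/yr.
v_t = 4.740 μ d = 4.740 × 0.02457 × 48.309 = 5.6262 km/s.
v = √(v_r² + v_t²) = √(8.024² + 5.6262²) = √96.0387 = 9.7999 km/s.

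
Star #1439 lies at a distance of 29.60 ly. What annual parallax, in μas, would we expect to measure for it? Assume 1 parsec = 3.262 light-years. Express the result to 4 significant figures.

d = 29.60 ly ÷ 3.262 = 9.0742 pc.
p = 1/d = 1/9.0742 = 0.1102 arcsec.
= 0.1102 × 10⁶ = 1.1020 × 10^5 μas.

110200 μas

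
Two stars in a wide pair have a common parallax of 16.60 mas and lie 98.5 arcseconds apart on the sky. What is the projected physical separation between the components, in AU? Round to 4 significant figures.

d = 1/p = 1/0.01660″ = 60.241 pc.
At distance d (pc), an angle of θ arcsec spans θ·d AU: s = 98.5 × 60.241 = 5933.7 AU.

5934 AU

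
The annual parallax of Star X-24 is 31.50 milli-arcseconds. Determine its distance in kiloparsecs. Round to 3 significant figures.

0.0317 kpc

p = 31.50 milli-arcseconds = 0.03150 arcsec.
d = 1/p = 1/0.03150 = 31.746 pc.
= 0.031746 kpc.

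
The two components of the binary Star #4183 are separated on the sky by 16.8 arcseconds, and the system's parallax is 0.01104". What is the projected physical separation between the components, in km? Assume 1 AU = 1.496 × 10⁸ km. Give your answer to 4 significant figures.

2.277 × 10^11 km

d = 1/p = 1/0.01104″ = 90.58 pc.
At distance d (pc), an angle of θ arcsec spans θ·d AU: s = 16.8 × 90.58 = 1521.7 AU.
= 1521.7 × 1.496 × 10⁸ km = 2.2765 × 10^11 km.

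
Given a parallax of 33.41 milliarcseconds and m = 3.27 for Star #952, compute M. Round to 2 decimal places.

M = 0.89

d = 1/p = 1/0.03341″ = 29.931 pc.
m − M = 5 log₁₀(29.931) − 5 = 7.3806 − 5 = 2.3806.
M = m − (m − M) = 3.27 − 2.3806 = 0.89.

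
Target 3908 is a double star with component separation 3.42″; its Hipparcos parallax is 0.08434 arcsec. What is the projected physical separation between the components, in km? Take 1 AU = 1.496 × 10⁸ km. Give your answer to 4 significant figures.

6.066 × 10^9 km

d = 1/p = 1/0.08434″ = 11.857 pc.
At distance d (pc), an angle of θ arcsec spans θ·d AU: s = 3.42 × 11.857 = 40.551 AU.
= 40.551 × 1.496 × 10⁸ km = 6.0664 × 10^9 km.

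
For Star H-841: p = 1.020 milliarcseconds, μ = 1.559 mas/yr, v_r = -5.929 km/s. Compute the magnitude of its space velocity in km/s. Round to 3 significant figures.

9.36 km/s

d = 1/p = 1/0.001020″ = 980.39 pc.
μ = 1.559 mas/yr = 0.001559 ″/yr.
v_t = 4.740 μ d = 4.740 × 0.001559 × 980.39 = 7.2447 km/s.
v = √(v_r² + v_t²) = √((-5.929)² + 7.2447²) = √87.6387 = 9.3616 km/s.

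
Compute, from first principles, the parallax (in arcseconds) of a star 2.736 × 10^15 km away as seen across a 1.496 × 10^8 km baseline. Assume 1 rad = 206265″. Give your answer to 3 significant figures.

θ ≈ B/d = (1.496 × 10^8) / (2.736 × 10^15) = 5.4678 × 10^-8 rad.
In arcseconds: 5.4678 × 10^-8 × 206265 = 0.011278″.

0.0113 arcsec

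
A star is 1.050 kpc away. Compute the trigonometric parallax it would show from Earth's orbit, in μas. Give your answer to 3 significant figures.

952 μas

d = 1.050 kpc = 1050 pc.
p = 1/d = 1/1050 = 0.00095238 arcsec.
= 0.00095238 × 10⁶ = 952.38 μas.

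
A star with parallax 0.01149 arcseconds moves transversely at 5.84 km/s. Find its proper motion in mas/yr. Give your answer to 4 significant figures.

14.16 mas/yr

d = 1/p = 1/0.01149″ = 87.032 pc.
μ = v_t / (4.74 d) = 5.84 / (4.74 × 87.032) = 5.84 / 412.53 = 0.014157 ″/yr = 14.157 mas/yr.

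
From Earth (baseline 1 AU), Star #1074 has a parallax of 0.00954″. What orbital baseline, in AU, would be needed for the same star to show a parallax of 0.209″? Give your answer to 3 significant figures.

Parallax scales linearly with baseline: p ∝ B, so B = p_target / p_Earth × 1 AU.
B = 0.209 / 0.00954 = 21.908 AU.

21.9 AU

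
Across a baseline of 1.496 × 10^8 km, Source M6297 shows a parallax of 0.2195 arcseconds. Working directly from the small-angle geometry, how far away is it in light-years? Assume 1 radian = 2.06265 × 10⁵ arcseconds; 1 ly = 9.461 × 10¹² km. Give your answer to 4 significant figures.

14.86 ly

θ = 0.2195″ = 0.2195/206265 = 1.0642 × 10^-6 rad.
d = B/θ = (1.496 × 10^8) / (1.0642 × 10^-6) = 1.4058 × 10^14 km = (1.4058 × 10^14) / (9.461 × 10^12) ly = 14.859 ly.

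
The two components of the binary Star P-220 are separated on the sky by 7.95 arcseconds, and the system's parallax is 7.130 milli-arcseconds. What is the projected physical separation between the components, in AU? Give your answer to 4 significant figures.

d = 1/p = 1/0.007130″ = 140.25 pc.
At distance d (pc), an angle of θ arcsec spans θ·d AU: s = 7.95 × 140.25 = 1115 AU.

1115 AU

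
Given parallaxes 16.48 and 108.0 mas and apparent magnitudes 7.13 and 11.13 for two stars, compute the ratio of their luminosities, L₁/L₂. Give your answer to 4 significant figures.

L₁/L₂ = 1710

d₁ = 1/p₁ = 1/0.01648″ = 60.68 pc; d₂ = 1/p₂ = 1/0.1080″ = 9.2593 pc.
M₁ = m₁ − 5 log₁₀ d₁ + 5 = 7.13 − 8.9152 + 5 = 3.2148.
M₂ = 11.13 − 4.8329 + 5 = 11.2971.
L₁/L₂ = 10^(0.4(M₂ − M₁)) = 10^(0.4 × 8.0823) = 10^3.23292 = 1709.7.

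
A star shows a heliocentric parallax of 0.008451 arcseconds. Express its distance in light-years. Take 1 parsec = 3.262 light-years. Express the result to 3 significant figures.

386 light years

d = 1/p = 1/0.008451 = 118.33 pc.
In light-years: 118.33 × 3.262 = 385.99 ly.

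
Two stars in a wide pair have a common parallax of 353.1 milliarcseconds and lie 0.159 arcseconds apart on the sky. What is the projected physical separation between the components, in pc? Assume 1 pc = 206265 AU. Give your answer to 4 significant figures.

d = 1/p = 1/0.3531″ = 2.8321 pc.
At distance d (pc), an angle of θ arcsec spans θ·d AU: s = 0.159 × 2.8321 = 0.4503 AU.
= 0.4503 / 206265 = 2.1831 × 10^-6 pc.

2.183 × 10^-6 pc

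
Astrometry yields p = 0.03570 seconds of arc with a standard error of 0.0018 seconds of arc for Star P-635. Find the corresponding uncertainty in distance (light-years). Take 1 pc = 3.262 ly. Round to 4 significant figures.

4.607 ly

d = 1/p, so σ_d = σ_p / p².
σ_d = 0.00180 / (0.03570)² = 0.00180 / 0.0012745 = 1.4123 pc = 1.4123 × 3.262 ly = 4.6069 ly.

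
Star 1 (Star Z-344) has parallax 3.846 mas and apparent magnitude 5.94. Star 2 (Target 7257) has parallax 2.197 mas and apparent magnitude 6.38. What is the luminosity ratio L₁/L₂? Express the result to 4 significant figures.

L₁/L₂ = 0.4894

d₁ = 1/p₁ = 1/0.003846″ = 260.01 pc; d₂ = 1/p₂ = 1/0.002197″ = 455.17 pc.
M₁ = m₁ − 5 log₁₀ d₁ + 5 = 5.94 − 12.0750 + 5 = -1.1350.
M₂ = 6.38 − 13.2909 + 5 = -1.9109.
L₁/L₂ = 10^(0.4(M₂ − M₁)) = 10^(0.4 × (-0.7759)) = 10^(-0.31036) = 0.48937.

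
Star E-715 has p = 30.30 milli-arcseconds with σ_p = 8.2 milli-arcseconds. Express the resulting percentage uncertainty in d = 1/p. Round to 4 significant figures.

27.06%

For d = 1/p, |σ_d/d| = |σ_p/p|.
σ_p/p = 8.2 / 30.30 = 0.27063 = 27.063%.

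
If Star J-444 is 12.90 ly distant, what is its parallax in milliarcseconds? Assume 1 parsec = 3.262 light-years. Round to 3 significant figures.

253 mas

d = 12.90 ly ÷ 3.262 = 3.9546 pc.
p = 1/d = 1/3.9546 = 0.25287 arcsec.
= 0.25287 × 1000 = 252.87 mas.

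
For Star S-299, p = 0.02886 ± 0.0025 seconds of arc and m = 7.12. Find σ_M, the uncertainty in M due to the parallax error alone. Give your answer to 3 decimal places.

σ_M = 0.188 mag

M = m − 5 log₁₀ d + 5 = m + 5 log₁₀ p + 5, so ∂M/∂p = 5/(p ln 10).
σ_M = (5/ln 10) · (σ_p/p) = 2.1715 × 0.0025/0.02886 = 2.1715 × 0.086625 = 0.18811.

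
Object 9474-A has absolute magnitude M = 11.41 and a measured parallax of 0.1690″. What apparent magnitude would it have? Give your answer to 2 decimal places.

d = 1/p = 1/0.1690″ = 5.9172 pc.
m − M = 5 log₁₀ d − 5 = 5 log₁₀(5.9172) − 5 = 3.8606 − 5 = -1.1394.
m = M + (m − M) = 11.41 + (-1.1394) = 10.27.

m = 10.27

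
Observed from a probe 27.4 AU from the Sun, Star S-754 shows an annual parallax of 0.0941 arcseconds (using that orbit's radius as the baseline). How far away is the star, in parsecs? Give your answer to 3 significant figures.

291 pc

With baseline B (in AU) and parallax p (in arcsec), d = B/p parsecs.
d = 27.4 / 0.0941 = 291.18 pc.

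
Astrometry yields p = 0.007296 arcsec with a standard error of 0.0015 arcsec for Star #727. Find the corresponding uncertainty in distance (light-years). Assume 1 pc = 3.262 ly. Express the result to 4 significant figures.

91.92 ly

d = 1/p, so σ_d = σ_p / p².
σ_d = 0.00150 / (0.007296)² = 0.00150 / 0.000053232 = 28.179 pc = 28.179 × 3.262 ly = 91.92 ly.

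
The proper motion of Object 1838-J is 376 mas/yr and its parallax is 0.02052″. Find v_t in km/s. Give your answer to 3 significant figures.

d = 1/p = 1/0.02052″ = 48.733 pc.
μ = 376 mas/yr = 0.376 ″/yr.
v_t = 4.74 × μ × d = 4.74 × 0.376 × 48.733 = 86.854 km/s.

86.9 km/s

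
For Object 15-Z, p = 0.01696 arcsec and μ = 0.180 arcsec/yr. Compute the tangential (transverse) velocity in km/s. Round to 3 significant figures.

50.3 km/s

d = 1/p = 1/0.01696″ = 58.962 pc.
v_t = 4.74 × μ × d = 4.74 × 0.180 × 58.962 = 50.306 km/s.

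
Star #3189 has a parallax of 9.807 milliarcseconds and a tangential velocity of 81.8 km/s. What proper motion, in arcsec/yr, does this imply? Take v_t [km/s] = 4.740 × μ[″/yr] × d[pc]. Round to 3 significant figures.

0.169 arcsec/yr

d = 1/p = 1/0.009807″ = 101.97 pc.
μ = v_t / (4.74 d) = 81.8 / (4.74 × 101.97) = 81.8 / 483.34 = 0.16924 ″/yr.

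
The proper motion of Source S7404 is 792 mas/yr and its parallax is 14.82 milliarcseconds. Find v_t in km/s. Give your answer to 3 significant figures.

253 km/s

d = 1/p = 1/0.01482″ = 67.476 pc.
μ = 792 mas/yr = 0.792 ″/yr.
v_t = 4.74 × μ × d = 4.74 × 0.792 × 67.476 = 253.31 km/s.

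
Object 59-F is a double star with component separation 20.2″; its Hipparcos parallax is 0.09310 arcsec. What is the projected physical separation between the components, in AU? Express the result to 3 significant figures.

217 AU

d = 1/p = 1/0.09310″ = 10.741 pc.
At distance d (pc), an angle of θ arcsec spans θ·d AU: s = 20.2 × 10.741 = 216.97 AU.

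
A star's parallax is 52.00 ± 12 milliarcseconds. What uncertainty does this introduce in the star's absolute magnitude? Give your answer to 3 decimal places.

M = m − 5 log₁₀ d + 5 = m + 5 log₁₀ p + 5, so ∂M/∂p = 5/(p ln 10).
σ_M = (5/ln 10) · (σ_p/p) = 2.1715 × 12/52.00 = 2.1715 × 0.23077 = 0.50112.

σ_M = 0.501 mag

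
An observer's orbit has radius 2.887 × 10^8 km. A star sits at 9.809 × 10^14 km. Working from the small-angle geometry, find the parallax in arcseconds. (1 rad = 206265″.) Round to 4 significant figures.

0.06071 arcsec

θ ≈ B/d = (2.887 × 10^8) / (9.809 × 10^14) = 2.9432 × 10^-7 rad.
In arcseconds: 2.9432 × 10^-7 × 206265 = 0.060708″.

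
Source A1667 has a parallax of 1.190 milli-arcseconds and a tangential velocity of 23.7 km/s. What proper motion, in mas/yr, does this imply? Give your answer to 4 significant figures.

d = 1/p = 1/0.001190″ = 840.34 pc.
μ = v_t / (4.74 d) = 23.7 / (4.74 × 840.34) = 23.7 / 3983.2 = 0.00595 ″/yr = 5.95 mas/yr.

5.950 mas/yr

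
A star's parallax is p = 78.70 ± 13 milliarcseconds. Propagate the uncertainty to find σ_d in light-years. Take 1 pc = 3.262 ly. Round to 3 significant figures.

6.85 ly

d = 1/p, so σ_d = σ_p / p².
σ_d = 0.0130 / (0.07870)² = 0.0130 / 0.0061937 = 2.0989 pc = 2.0989 × 3.262 ly = 6.8466 ly.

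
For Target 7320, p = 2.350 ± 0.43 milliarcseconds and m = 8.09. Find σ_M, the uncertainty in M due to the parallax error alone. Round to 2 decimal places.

M = m − 5 log₁₀ d + 5 = m + 5 log₁₀ p + 5, so ∂M/∂p = 5/(p ln 10).
σ_M = (5/ln 10) · (σ_p/p) = 2.1715 × 0.43/2.350 = 2.1715 × 0.18298 = 0.39734.

σ_M = 0.40 mag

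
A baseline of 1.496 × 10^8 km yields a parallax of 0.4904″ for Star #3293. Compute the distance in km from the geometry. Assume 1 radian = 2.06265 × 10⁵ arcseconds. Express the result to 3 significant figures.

6.29 × 10^13 km

θ = 0.4904″ = 0.4904/206265 = 2.3775 × 10^-6 rad.
d = B/θ = (1.496 × 10^8) / (2.3775 × 10^-6) = 6.2923 × 10^13 km.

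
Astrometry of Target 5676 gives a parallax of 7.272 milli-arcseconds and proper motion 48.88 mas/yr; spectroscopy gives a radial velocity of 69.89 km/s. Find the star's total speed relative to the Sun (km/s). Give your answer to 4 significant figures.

d = 1/p = 1/0.007272″ = 137.51 pc.
μ = 48.88 mas/yr = 0.04888 ″/yr.
v_t = 4.740 μ d = 4.740 × 0.04888 × 137.51 = 31.86 km/s.
v = √(v_r² + v_t²) = √(69.89² + 31.86²) = √5899.67 = 76.809 km/s.

76.81 km/s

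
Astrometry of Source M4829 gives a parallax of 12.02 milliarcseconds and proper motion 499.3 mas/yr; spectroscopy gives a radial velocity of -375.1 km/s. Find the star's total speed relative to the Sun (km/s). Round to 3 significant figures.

424 km/s

d = 1/p = 1/0.01202″ = 83.195 pc.
μ = 499.3 mas/yr = 0.4993 ″/yr.
v_t = 4.740 μ d = 4.740 × 0.4993 × 83.195 = 196.9 km/s.
v = √(v_r² + v_t²) = √((-375.1)² + 196.9²) = √179470 = 423.64 km/s.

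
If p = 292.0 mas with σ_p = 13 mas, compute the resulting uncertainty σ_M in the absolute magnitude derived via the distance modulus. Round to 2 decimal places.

M = m − 5 log₁₀ d + 5 = m + 5 log₁₀ p + 5, so ∂M/∂p = 5/(p ln 10).
σ_M = (5/ln 10) · (σ_p/p) = 2.1715 × 13/292.0 = 2.1715 × 0.044521 = 0.096677.

σ_M = 0.10 mag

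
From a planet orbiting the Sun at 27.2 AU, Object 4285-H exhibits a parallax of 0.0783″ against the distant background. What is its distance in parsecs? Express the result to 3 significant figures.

With baseline B (in AU) and parallax p (in arcsec), d = B/p parsecs.
d = 27.2 / 0.0783 = 347.38 pc.

347 pc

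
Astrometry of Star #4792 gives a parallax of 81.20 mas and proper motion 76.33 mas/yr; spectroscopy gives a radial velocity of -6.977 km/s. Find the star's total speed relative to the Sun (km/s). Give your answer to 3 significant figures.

8.28 km/s

d = 1/p = 1/0.08120″ = 12.315 pc.
μ = 76.33 mas/yr = 0.07633 ″/yr.
v_t = 4.740 μ d = 4.740 × 0.07633 × 12.315 = 4.4556 km/s.
v = √(v_r² + v_t²) = √((-6.977)² + 4.4556²) = √68.5309 = 8.2783 km/s.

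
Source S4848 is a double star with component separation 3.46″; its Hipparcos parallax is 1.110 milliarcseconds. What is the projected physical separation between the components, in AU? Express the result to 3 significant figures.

d = 1/p = 1/0.001110″ = 900.9 pc.
At distance d (pc), an angle of θ arcsec spans θ·d AU: s = 3.46 × 900.9 = 3117.1 AU.

3120 AU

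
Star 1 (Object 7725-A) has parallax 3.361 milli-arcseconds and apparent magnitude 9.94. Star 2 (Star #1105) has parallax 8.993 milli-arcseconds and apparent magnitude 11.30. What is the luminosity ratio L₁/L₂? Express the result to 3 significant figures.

d₁ = 1/p₁ = 1/0.003361″ = 297.53 pc; d₂ = 1/p₂ = 1/0.008993″ = 111.2 pc.
M₁ = m₁ − 5 log₁₀ d₁ + 5 = 9.94 − 12.3677 + 5 = 2.5723.
M₂ = 11.30 − 10.2305 + 5 = 6.0695.
L₁/L₂ = 10^(0.4(M₂ − M₁)) = 10^(0.4 × 3.4972) = 10^1.39888 = 25.054.

L₁/L₂ = 25.1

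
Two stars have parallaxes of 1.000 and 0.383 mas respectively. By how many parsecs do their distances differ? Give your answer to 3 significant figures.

d_A = 1/0.001000″ = 1000 pc; d_B = 1/0.0003830″ = 2611 pc.
|d_B − d_A| = |2611 − 1000| = 1611 pc.

1610 pc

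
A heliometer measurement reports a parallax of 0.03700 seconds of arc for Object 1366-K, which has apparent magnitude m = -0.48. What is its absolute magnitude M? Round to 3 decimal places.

d = 1/p = 1/0.03700″ = 27.027 pc.
m − M = 5 log₁₀(27.027) − 5 = 7.1590 − 5 = 2.1590.
M = m − (m − M) = -0.48 − 2.1590 = -2.639.

M = -2.639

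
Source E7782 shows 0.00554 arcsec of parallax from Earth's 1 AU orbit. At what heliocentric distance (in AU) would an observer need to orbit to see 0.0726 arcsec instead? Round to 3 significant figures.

Parallax scales linearly with baseline: p ∝ B, so B = p_target / p_Earth × 1 AU.
B = 0.0726 / 0.00554 = 13.105 AU.

13.1 AU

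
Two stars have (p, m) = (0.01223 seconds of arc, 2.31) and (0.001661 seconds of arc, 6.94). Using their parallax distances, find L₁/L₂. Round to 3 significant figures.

L₁/L₂ = 1.31

d₁ = 1/p₁ = 1/0.01223″ = 81.766 pc; d₂ = 1/p₂ = 1/0.001661″ = 602.05 pc.
M₁ = m₁ − 5 log₁₀ d₁ + 5 = 2.31 − 9.5629 + 5 = -2.2529.
M₂ = 6.94 − 13.8982 + 5 = -1.9582.
L₁/L₂ = 10^(0.4(M₂ − M₁)) = 10^(0.4 × 0.2947) = 10^0.11788 = 1.3118.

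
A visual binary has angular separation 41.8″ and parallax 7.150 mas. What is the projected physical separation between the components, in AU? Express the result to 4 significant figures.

5846 AU

d = 1/p = 1/0.007150″ = 139.86 pc.
At distance d (pc), an angle of θ arcsec spans θ·d AU: s = 41.8 × 139.86 = 5846.1 AU.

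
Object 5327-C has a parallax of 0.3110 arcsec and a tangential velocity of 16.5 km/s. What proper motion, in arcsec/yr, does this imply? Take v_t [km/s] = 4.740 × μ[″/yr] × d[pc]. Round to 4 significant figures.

1.083 arcsec/yr

d = 1/p = 1/0.3110″ = 3.2154 pc.
μ = v_t / (4.74 d) = 16.5 / (4.74 × 3.2154) = 16.5 / 15.241 = 1.0826 ″/yr.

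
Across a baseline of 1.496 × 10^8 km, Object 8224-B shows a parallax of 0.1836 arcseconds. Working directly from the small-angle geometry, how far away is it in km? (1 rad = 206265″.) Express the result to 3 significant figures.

θ = 0.1836″ = 0.1836/206265 = 8.9012 × 10^-7 rad.
d = B/θ = (1.496 × 10^8) / (8.9012 × 10^-7) = 1.6807 × 10^14 km.

1.68 × 10^14 km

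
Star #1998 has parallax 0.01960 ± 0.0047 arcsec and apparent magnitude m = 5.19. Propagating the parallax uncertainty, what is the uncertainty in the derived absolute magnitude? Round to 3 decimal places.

σ_M = 0.521 mag

M = m − 5 log₁₀ d + 5 = m + 5 log₁₀ p + 5, so ∂M/∂p = 5/(p ln 10).
σ_M = (5/ln 10) · (σ_p/p) = 2.1715 × 0.0047/0.01960 = 2.1715 × 0.2398 = 0.52073.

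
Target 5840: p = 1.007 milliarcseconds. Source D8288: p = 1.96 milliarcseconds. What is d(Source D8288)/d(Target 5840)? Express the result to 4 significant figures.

Since d = 1/p, d_B/d_A = p_A/p_B.
= 1.007 / 1.96 = 0.51378.

0.5138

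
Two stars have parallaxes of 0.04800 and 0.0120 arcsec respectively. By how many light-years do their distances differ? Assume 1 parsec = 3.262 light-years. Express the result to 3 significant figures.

204 ly

d_A = 1/0.04800″ = 20.833 pc; d_B = 1/0.01200″ = 83.333 pc.
|d_B − d_A| = |83.333 − 20.833| = 62.5 pc = 62.5 × 3.262 ly = 203.88 ly.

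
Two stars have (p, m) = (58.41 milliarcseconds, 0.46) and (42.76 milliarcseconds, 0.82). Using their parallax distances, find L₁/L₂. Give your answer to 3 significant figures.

L₁/L₂ = 0.747

d₁ = 1/p₁ = 1/0.05841″ = 17.12 pc; d₂ = 1/p₂ = 1/0.04276″ = 23.386 pc.
M₁ = m₁ − 5 log₁₀ d₁ + 5 = 0.46 − 6.1675 + 5 = -0.7075.
M₂ = 0.82 − 6.8448 + 5 = -1.0248.
L₁/L₂ = 10^(0.4(M₂ − M₁)) = 10^(0.4 × (-0.3173)) = 10^(-0.12692) = 0.74659.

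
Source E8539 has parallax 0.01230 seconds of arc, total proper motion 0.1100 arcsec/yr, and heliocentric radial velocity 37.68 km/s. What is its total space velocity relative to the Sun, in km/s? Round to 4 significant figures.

d = 1/p = 1/0.01230″ = 81.301 pc.
v_t = 4.740 μ d = 4.740 × 0.1100 × 81.301 = 42.39 km/s.
v = √(v_r² + v_t²) = √(37.68² + 42.39²) = √3216.69 = 56.716 km/s.

56.72 km/s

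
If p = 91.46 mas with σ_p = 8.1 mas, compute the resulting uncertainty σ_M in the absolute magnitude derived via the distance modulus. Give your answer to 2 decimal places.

σ_M = 0.19 mag

M = m − 5 log₁₀ d + 5 = m + 5 log₁₀ p + 5, so ∂M/∂p = 5/(p ln 10).
σ_M = (5/ln 10) · (σ_p/p) = 2.1715 × 8.1/91.46 = 2.1715 × 0.088563 = 0.19231.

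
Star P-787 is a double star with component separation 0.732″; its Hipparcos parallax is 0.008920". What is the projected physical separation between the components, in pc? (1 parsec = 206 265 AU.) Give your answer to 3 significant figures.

0.000398 pc

d = 1/p = 1/0.008920″ = 112.11 pc.
At distance d (pc), an angle of θ arcsec spans θ·d AU: s = 0.732 × 112.11 = 82.065 AU.
= 82.065 / 206265 = 0.00039786 pc.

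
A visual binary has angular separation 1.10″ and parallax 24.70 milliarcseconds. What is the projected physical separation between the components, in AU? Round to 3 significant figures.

44.5 AU

d = 1/p = 1/0.02470″ = 40.486 pc.
At distance d (pc), an angle of θ arcsec spans θ·d AU: s = 1.10 × 40.486 = 44.535 AU.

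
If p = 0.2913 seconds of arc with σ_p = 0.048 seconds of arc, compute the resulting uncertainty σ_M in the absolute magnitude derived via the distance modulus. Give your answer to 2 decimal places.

σ_M = 0.36 mag

M = m − 5 log₁₀ d + 5 = m + 5 log₁₀ p + 5, so ∂M/∂p = 5/(p ln 10).
σ_M = (5/ln 10) · (σ_p/p) = 2.1715 × 0.048/0.2913 = 2.1715 × 0.16478 = 0.35782.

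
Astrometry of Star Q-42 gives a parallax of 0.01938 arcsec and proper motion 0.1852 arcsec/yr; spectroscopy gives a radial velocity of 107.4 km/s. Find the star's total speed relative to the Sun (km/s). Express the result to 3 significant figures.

d = 1/p = 1/0.01938″ = 51.6 pc.
v_t = 4.740 μ d = 4.740 × 0.1852 × 51.6 = 45.297 km/s.
v = √(v_r² + v_t²) = √(107.4² + 45.297²) = √13586.6 = 116.56 km/s.

117 km/s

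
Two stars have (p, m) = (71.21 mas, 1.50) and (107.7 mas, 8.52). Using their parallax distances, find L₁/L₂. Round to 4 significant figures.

d₁ = 1/p₁ = 1/0.07121″ = 14.043 pc; d₂ = 1/p₂ = 1/0.1077″ = 9.2851 pc.
M₁ = m₁ − 5 log₁₀ d₁ + 5 = 1.50 − 5.7373 + 5 = 0.7627.
M₂ = 8.52 − 4.8389 + 5 = 8.6811.
L₁/L₂ = 10^(0.4(M₂ − M₁)) = 10^(0.4 × 7.9184) = 10^3.16736 = 1470.1.

L₁/L₂ = 1470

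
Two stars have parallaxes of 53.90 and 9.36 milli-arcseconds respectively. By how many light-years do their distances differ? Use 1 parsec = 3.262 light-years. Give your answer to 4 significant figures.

288.0 ly

d_A = 1/0.05390″ = 18.553 pc; d_B = 1/0.009360″ = 106.84 pc.
|d_B − d_A| = |106.84 − 18.553| = 88.287 pc = 88.287 × 3.262 ly = 287.99 ly.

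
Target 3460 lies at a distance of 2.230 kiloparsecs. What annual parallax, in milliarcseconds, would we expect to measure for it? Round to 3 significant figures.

0.448 mas

d = 2.230 kpc = 2230 pc.
p = 1/d = 1/2230 = 0.00044843 arcsec.
= 0.00044843 × 1000 = 0.44843 mas.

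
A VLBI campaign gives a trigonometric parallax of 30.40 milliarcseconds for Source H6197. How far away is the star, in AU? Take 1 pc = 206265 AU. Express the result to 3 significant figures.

6.79 × 10^6 AU

p = 30.40 milliarcseconds = 0.03040 arcsec.
d = 1/p = 1/0.03040 = 32.895 pc.
In AU: 32.895 × 206265 = 6.7851 × 10^6 AU.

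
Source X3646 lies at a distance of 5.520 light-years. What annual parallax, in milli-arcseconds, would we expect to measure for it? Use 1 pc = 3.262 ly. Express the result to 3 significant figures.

591 mas

d = 5.520 ly ÷ 3.262 = 1.6922 pc.
p = 1/d = 1/1.6922 = 0.59095 arcsec.
= 0.59095 × 1000 = 590.95 mas.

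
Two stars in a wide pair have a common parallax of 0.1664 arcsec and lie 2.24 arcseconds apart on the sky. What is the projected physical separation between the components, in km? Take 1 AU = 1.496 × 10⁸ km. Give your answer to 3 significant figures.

d = 1/p = 1/0.1664″ = 6.0096 pc.
At distance d (pc), an angle of θ arcsec spans θ·d AU: s = 2.24 × 6.0096 = 13.462 AU.
= 13.462 × 1.496 × 10⁸ km = 2.0139 × 10^9 km.

2.01 × 10^9 km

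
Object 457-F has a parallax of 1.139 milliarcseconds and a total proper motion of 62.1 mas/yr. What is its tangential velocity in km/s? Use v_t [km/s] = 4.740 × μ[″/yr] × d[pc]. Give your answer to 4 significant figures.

d = 1/p = 1/0.001139″ = 877.96 pc.
μ = 62.1 mas/yr = 0.0621 ″/yr.
v_t = 4.74 × μ × d = 4.74 × 0.0621 × 877.96 = 258.43 km/s.

258.4 km/s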